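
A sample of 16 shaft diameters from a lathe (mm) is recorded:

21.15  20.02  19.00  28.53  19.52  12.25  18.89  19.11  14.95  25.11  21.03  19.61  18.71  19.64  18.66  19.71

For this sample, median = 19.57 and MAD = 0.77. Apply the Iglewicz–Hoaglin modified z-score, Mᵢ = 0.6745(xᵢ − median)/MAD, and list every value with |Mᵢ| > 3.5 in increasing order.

|Mᵢ| > 3.5 ⇔ |xᵢ − 19.57| > 3.5·0.77/0.6745 = 4.00.
So outliers lie outside [15.57, 23.57].
12.25: M = -6.41 → outlier.
14.95: M = -4.05 → outlier.
25.11: M = 4.85 → outlier.
28.53: M = 7.85 → outlier.

12.25, 14.95, 25.11, 28.53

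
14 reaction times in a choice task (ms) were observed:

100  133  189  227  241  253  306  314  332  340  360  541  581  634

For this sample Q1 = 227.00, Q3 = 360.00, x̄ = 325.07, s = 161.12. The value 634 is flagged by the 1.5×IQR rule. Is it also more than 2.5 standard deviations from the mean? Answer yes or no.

no

z = (634 − 325.07) / 161.12 = 1.92.
|z| = 1.92 ≤ 2.5.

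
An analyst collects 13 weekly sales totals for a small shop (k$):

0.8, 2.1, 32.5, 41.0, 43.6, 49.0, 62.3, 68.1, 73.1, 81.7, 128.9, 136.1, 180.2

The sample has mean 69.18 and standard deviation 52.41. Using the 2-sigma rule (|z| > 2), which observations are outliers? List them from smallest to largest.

Cutoffs at x̄ ± 2s: 69.18 ± 2·52.41 = [-35.64, 174.00].
180.2: z = 2.12, |z| > 2 → outlier.
Every other value lies within [-35.64, 174.00].

180.2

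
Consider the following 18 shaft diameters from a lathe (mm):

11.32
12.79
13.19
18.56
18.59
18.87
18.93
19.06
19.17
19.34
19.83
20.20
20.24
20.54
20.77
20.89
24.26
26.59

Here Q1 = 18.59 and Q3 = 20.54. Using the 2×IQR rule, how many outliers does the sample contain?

IQR = 1.95; fences at 18.59 − 3.90 = 14.69 and 20.54 + 3.90 = 24.44.
Outside the cutoffs: 11.32, 12.79, 13.19, 26.59.

4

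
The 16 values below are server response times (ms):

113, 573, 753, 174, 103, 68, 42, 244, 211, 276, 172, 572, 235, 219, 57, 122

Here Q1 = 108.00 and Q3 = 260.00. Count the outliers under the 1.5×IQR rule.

IQR = 152.00; fences at 108.00 − 228.00 = -120.00 and 260.00 + 228.00 = 488.00.
Outside the cutoffs: 572, 573, 753.

3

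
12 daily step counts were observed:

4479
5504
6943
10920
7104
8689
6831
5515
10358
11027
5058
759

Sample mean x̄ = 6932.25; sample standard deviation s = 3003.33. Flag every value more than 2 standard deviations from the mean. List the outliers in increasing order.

759

Cutoffs at x̄ ± 2s: 6932.25 ± 2·3003.33 = [925.59, 12938.91].
759: z = -2.06, |z| > 2 → outlier.
Every other value lies within [925.59, 12938.91].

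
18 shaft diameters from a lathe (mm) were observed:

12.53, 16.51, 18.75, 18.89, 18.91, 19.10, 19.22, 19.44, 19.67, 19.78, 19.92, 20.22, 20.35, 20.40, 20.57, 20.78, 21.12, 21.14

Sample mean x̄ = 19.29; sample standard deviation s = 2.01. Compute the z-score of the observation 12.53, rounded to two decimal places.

z = (12.53 − 19.29) / 2.01 = -3.36.

-3.36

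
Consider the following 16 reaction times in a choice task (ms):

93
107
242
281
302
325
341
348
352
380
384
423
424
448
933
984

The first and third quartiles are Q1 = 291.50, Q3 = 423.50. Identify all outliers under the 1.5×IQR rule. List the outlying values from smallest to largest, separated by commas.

93, 933, 984

IQR = Q3 − Q1 = 423.50 − 291.50 = 132.00.
Lower fence = Q1 − 1.5·IQR = 291.50 − 198.00 = 93.50.
Upper fence = Q3 + 1.5·IQR = 423.50 + 198.00 = 621.50.
93 < 93.50 → outlier.
933 > 621.50 → outlier.
984 > 621.50 → outlier.
All remaining values lie within [93.50, 621.50].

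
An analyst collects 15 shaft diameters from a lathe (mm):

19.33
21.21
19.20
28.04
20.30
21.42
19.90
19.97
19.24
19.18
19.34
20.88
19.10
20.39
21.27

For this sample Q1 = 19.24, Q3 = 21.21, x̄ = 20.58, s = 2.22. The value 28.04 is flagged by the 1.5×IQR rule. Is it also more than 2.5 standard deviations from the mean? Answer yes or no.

yes

z = (28.04 − 20.58) / 2.22 = 3.36.
|z| = 3.36 > 2.5.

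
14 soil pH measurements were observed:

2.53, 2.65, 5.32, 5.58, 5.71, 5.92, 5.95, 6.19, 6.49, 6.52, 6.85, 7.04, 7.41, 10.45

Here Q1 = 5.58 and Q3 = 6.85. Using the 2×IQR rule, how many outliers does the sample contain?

3

IQR = 1.27; fences at 5.58 − 2.54 = 3.04 and 6.85 + 2.54 = 9.39.
Outside the cutoffs: 2.53, 2.65, 10.45.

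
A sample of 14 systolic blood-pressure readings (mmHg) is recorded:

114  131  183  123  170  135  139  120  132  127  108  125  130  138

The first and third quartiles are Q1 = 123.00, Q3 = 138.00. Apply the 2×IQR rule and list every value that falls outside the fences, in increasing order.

IQR = Q3 − Q1 = 138.00 − 123.00 = 15.00.
Lower fence = Q1 − 2·IQR = 123.00 − 30.00 = 93.00.
Upper fence = Q3 + 2·IQR = 138.00 + 30.00 = 168.00.
170 > 168.00 → outlier.
183 > 168.00 → outlier.
All remaining values lie within [93.00, 168.00].

170, 183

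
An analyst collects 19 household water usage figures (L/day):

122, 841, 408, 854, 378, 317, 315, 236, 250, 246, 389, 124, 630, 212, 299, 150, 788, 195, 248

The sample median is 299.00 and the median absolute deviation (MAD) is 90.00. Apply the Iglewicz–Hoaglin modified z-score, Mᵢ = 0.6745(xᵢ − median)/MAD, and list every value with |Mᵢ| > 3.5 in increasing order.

|Mᵢ| > 3.5 ⇔ |xᵢ − 299.00| > 3.5·90.00/0.6745 = 467.01.
So outliers lie outside [-168.01, 766.01].
788: M = 3.66 → outlier.
841: M = 4.06 → outlier.
854: M = 4.16 → outlier.

788, 841, 854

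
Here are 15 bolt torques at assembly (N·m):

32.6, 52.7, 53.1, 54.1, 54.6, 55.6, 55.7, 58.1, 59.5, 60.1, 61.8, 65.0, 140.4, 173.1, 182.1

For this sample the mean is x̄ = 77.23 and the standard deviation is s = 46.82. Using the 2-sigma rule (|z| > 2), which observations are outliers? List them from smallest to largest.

173.1, 182.1

Cutoffs at x̄ ± 2s: 77.23 ± 2·46.82 = [-16.41, 170.87].
173.1: z = 2.05, |z| > 2 → outlier.
182.1: z = 2.24, |z| > 2 → outlier.
Every other value lies within [-16.41, 170.87].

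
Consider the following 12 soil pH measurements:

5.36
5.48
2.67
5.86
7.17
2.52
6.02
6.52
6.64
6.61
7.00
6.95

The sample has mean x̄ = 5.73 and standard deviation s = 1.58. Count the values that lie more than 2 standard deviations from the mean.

Cutoffs: x̄ ± 2s = [2.57, 8.89].
Outside the cutoffs: 2.52.

1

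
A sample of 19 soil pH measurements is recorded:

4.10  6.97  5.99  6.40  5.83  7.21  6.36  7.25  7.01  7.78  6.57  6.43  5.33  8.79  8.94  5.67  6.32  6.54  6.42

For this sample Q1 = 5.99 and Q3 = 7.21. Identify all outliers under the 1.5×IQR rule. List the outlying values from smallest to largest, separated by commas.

4.10

IQR = Q3 − Q1 = 7.21 − 5.99 = 1.22.
Lower fence = Q1 − 1.5·IQR = 5.99 − 1.83 = 4.16.
Upper fence = Q3 + 1.5·IQR = 7.21 + 1.83 = 9.04.
4.10 < 4.16 → outlier.
All remaining values lie within [4.16, 9.04].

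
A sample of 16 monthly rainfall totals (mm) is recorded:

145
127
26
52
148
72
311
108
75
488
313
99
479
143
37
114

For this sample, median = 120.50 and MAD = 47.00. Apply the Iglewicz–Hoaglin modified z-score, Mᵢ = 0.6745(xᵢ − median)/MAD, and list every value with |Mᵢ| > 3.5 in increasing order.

|Mᵢ| > 3.5 ⇔ |xᵢ − 120.50| > 3.5·47.00/0.6745 = 243.88.
So outliers lie outside [-123.38, 364.38].
479: M = 5.14 → outlier.
488: M = 5.27 → outlier.

479, 488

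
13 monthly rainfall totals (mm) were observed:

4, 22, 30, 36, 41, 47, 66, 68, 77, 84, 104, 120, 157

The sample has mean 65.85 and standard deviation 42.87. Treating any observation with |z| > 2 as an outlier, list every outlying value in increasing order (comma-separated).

Cutoffs at x̄ ± 2s: 65.85 ± 2·42.87 = [-19.89, 151.59].
157: z = 2.13, |z| > 2 → outlier.
Every other value lies within [-19.89, 151.59].

157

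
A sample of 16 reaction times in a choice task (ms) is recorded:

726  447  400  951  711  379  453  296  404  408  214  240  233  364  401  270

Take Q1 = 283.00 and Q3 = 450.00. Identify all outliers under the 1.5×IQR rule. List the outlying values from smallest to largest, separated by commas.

IQR = Q3 − Q1 = 450.00 − 283.00 = 167.00.
Lower fence = Q1 − 1.5·IQR = 283.00 − 250.50 = 32.50.
Upper fence = Q3 + 1.5·IQR = 450.00 + 250.50 = 700.50.
711 > 700.50 → outlier.
726 > 700.50 → outlier.
951 > 700.50 → outlier.
All remaining values lie within [32.50, 700.50].

711, 726, 951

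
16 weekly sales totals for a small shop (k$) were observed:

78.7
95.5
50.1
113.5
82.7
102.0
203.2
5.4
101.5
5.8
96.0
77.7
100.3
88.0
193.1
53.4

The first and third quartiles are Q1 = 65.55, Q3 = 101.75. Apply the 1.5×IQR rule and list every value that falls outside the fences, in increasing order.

5.4, 5.8, 193.1, 203.2

IQR = Q3 − Q1 = 101.75 − 65.55 = 36.20.
Lower fence = Q1 − 1.5·IQR = 65.55 − 54.30 = 11.25.
Upper fence = Q3 + 1.5·IQR = 101.75 + 54.30 = 156.05.
5.4 < 11.25 → outlier.
5.8 < 11.25 → outlier.
193.1 > 156.05 → outlier.
203.2 > 156.05 → outlier.
All remaining values lie within [11.25, 156.05].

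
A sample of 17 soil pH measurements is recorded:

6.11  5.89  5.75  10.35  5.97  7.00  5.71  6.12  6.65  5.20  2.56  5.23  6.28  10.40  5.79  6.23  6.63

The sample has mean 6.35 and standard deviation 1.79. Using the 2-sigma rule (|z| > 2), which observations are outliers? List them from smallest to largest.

2.56, 10.35, 10.40

Cutoffs at x̄ ± 2s: 6.35 ± 2·1.79 = [2.77, 9.93].
2.56: z = -2.12, |z| > 2 → outlier.
10.35: z = 2.23, |z| > 2 → outlier.
10.40: z = 2.26, |z| > 2 → outlier.
Every other value lies within [2.77, 9.93].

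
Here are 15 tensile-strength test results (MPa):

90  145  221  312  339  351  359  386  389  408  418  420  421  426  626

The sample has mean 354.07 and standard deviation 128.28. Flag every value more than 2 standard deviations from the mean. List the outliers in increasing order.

90, 626

Cutoffs at x̄ ± 2s: 354.07 ± 2·128.28 = [97.51, 610.63].
90: z = -2.06, |z| > 2 → outlier.
626: z = 2.12, |z| > 2 → outlier.
Every other value lies within [97.51, 610.63].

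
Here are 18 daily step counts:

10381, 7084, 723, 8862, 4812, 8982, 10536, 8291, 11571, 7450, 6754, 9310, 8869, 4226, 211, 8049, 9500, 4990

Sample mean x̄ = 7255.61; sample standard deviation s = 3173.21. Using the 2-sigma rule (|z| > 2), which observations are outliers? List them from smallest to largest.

Cutoffs at x̄ ± 2s: 7255.61 ± 2·3173.21 = [909.19, 13602.03].
211: z = -2.22, |z| > 2 → outlier.
723: z = -2.06, |z| > 2 → outlier.
Every other value lies within [909.19, 13602.03].

211, 723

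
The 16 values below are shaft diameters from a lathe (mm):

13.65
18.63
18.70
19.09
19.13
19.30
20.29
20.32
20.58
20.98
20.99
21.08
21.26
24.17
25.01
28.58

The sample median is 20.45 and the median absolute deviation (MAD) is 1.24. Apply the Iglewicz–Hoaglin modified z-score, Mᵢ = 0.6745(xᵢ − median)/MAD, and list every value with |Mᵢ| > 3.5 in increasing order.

13.65, 28.58

|Mᵢ| > 3.5 ⇔ |xᵢ − 20.45| > 3.5·1.24/0.6745 = 6.43.
So outliers lie outside [14.02, 26.88].
13.65: M = -3.70 → outlier.
28.58: M = 4.42 → outlier.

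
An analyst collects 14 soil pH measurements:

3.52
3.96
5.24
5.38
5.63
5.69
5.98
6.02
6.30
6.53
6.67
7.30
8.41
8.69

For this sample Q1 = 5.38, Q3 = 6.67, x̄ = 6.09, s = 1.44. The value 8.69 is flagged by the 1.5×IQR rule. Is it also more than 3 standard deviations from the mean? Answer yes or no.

no

z = (8.69 − 6.09) / 1.44 = 1.81.
|z| = 1.81 ≤ 3.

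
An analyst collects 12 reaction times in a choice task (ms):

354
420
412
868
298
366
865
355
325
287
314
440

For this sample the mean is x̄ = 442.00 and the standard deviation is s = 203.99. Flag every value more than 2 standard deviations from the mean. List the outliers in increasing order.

Cutoffs at x̄ ± 2s: 442.00 ± 2·203.99 = [34.02, 849.98].
865: z = 2.07, |z| > 2 → outlier.
868: z = 2.09, |z| > 2 → outlier.
Every other value lies within [34.02, 849.98].

865, 868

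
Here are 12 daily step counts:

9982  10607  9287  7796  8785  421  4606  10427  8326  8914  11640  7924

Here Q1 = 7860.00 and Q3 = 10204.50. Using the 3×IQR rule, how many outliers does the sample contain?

1

IQR = 2344.50; fences at 7860.00 − 7033.50 = 826.50 and 10204.50 + 7033.50 = 17238.00.
Outside the cutoffs: 421.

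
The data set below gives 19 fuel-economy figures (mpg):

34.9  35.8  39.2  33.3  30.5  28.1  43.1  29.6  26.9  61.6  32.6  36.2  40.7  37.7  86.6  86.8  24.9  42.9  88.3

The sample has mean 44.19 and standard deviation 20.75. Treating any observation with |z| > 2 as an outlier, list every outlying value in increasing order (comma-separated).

Cutoffs at x̄ ± 2s: 44.19 ± 2·20.75 = [2.69, 85.69].
86.6: z = 2.04, |z| > 2 → outlier.
86.8: z = 2.05, |z| > 2 → outlier.
88.3: z = 2.13, |z| > 2 → outlier.
Every other value lies within [2.69, 85.69].

86.6, 86.8, 88.3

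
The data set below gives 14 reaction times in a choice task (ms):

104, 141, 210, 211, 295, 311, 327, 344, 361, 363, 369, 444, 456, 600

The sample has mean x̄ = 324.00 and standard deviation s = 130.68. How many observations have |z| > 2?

Cutoffs: x̄ ± 2s = [62.64, 585.36].
Outside the cutoffs: 600.

1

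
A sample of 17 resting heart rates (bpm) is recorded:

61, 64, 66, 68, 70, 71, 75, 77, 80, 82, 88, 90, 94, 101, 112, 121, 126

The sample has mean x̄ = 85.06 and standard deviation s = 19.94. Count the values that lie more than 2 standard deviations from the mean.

Cutoffs: x̄ ± 2s = [45.18, 124.94].
Outside the cutoffs: 126.

1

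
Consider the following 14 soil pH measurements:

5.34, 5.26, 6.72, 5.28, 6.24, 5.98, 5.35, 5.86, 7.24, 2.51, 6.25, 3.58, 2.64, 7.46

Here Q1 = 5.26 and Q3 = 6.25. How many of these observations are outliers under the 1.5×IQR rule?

IQR = 0.99; fences at 5.26 − 1.485 = 3.775 and 6.25 + 1.485 = 7.735.
Outside the cutoffs: 2.51, 2.64, 3.58.

3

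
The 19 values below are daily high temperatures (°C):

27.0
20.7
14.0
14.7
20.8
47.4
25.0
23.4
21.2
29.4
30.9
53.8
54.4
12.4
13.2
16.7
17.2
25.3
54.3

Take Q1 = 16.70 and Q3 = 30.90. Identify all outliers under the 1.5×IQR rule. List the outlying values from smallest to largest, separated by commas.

53.8, 54.3, 54.4

IQR = Q3 − Q1 = 30.90 − 16.70 = 14.20.
Lower fence = Q1 − 1.5·IQR = 16.70 − 21.30 = -4.60.
Upper fence = Q3 + 1.5·IQR = 30.90 + 21.30 = 52.20.
53.8 > 52.20 → outlier.
54.3 > 52.20 → outlier.
54.4 > 52.20 → outlier.
All remaining values lie within [-4.60, 52.20].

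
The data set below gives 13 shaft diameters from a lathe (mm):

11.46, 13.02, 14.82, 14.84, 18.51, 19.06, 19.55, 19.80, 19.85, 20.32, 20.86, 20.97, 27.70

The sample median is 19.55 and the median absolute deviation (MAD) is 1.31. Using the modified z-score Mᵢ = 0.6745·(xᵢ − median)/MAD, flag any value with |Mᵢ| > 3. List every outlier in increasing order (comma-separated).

|Mᵢ| > 3 ⇔ |xᵢ − 19.55| > 3·1.31/0.6745 = 5.83.
So outliers lie outside [13.72, 25.38].
11.46: M = -4.17 → outlier.
13.02: M = -3.36 → outlier.
27.70: M = 4.20 → outlier.

11.46, 13.02, 27.70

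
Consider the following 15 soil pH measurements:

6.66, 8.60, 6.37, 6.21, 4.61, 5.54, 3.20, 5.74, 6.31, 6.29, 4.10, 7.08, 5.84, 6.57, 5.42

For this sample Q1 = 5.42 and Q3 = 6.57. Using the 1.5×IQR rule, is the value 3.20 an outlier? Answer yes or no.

yes

IQR = Q3 − Q1 = 6.57 − 5.42 = 1.15.
Lower fence = Q1 − 1.5·IQR = 5.42 − 1.725 = 3.695.
Upper fence = Q3 + 1.5·IQR = 6.57 + 1.725 = 8.295.
3.20 lies below the lower fence.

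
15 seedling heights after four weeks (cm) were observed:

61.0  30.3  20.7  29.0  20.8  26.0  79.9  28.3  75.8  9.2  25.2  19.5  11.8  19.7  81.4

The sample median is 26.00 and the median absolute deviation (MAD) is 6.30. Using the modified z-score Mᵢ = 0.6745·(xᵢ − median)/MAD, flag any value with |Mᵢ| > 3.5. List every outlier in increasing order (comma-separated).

|Mᵢ| > 3.5 ⇔ |xᵢ − 26.00| > 3.5·6.30/0.6745 = 32.69.
So outliers lie outside [-6.69, 58.69].
61.0: M = 3.75 → outlier.
75.8: M = 5.33 → outlier.
79.9: M = 5.77 → outlier.
81.4: M = 5.93 → outlier.

61.0, 75.8, 79.9, 81.4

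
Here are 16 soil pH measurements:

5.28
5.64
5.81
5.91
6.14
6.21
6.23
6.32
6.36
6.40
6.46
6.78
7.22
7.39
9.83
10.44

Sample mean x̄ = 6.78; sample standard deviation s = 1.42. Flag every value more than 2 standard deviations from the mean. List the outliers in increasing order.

Cutoffs at x̄ ± 2s: 6.78 ± 2·1.42 = [3.94, 9.62].
9.83: z = 2.15, |z| > 2 → outlier.
10.44: z = 2.58, |z| > 2 → outlier.
Every other value lies within [3.94, 9.62].

9.83, 10.44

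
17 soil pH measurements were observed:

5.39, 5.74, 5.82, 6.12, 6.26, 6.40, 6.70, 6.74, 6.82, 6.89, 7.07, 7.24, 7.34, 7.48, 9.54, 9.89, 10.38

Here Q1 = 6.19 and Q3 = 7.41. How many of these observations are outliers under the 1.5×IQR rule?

IQR = 1.22; fences at 6.19 − 1.83 = 4.36 and 7.41 + 1.83 = 9.24.
Outside the cutoffs: 9.54, 9.89, 10.38.

3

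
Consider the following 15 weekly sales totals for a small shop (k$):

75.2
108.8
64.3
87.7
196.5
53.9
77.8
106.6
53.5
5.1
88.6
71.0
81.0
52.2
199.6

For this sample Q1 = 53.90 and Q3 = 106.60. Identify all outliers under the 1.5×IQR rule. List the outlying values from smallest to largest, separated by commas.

196.5, 199.6

IQR = Q3 − Q1 = 106.60 − 53.90 = 52.70.
Lower fence = Q1 − 1.5·IQR = 53.90 − 79.05 = -25.15.
Upper fence = Q3 + 1.5·IQR = 106.60 + 79.05 = 185.65.
196.5 > 185.65 → outlier.
199.6 > 185.65 → outlier.
All remaining values lie within [-25.15, 185.65].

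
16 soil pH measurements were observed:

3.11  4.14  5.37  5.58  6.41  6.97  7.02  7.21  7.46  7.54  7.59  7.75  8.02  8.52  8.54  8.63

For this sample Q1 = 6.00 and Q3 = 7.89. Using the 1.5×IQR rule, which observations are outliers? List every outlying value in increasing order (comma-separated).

IQR = Q3 − Q1 = 7.89 − 6.00 = 1.89.
Lower fence = Q1 − 1.5·IQR = 6.00 − 2.835 = 3.165.
Upper fence = Q3 + 1.5·IQR = 7.89 + 2.835 = 10.725.
3.11 < 3.165 → outlier.
All remaining values lie within [3.165, 10.725].

3.11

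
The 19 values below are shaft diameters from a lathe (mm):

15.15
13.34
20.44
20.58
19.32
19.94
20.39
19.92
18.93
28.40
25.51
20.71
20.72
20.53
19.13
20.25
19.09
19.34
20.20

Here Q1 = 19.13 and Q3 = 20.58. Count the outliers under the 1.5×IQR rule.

4

IQR = 1.45; fences at 19.13 − 2.175 = 16.955 and 20.58 + 2.175 = 22.755.
Outside the cutoffs: 13.34, 15.15, 25.51, 28.40.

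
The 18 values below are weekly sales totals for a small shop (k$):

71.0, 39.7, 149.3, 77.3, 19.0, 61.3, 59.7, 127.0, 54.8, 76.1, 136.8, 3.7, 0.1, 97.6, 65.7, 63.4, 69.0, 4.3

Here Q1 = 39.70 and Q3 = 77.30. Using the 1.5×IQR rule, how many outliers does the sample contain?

2

IQR = 37.60; fences at 39.70 − 56.40 = -16.70 and 77.30 + 56.40 = 133.70.
Outside the cutoffs: 136.8, 149.3.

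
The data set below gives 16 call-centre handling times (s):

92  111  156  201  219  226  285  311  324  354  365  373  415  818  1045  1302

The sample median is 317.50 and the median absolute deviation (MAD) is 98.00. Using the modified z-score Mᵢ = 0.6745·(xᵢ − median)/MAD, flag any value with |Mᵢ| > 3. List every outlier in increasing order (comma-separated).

|Mᵢ| > 3 ⇔ |xᵢ − 317.50| > 3·98.00/0.6745 = 435.88.
So outliers lie outside [-118.38, 753.38].
818: M = 3.44 → outlier.
1045: M = 5.01 → outlier.
1302: M = 6.78 → outlier.

818, 1045, 1302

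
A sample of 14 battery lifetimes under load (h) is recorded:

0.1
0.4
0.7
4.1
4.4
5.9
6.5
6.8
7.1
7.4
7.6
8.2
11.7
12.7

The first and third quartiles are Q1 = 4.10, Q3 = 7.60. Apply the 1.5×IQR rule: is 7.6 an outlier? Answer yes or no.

IQR = Q3 − Q1 = 7.60 − 4.10 = 3.50.
Lower fence = Q1 − 1.5·IQR = 4.10 − 5.25 = -1.15.
Upper fence = Q3 + 1.5·IQR = 7.60 + 5.25 = 12.85.
7.6 lies within [-1.15, 12.85].

no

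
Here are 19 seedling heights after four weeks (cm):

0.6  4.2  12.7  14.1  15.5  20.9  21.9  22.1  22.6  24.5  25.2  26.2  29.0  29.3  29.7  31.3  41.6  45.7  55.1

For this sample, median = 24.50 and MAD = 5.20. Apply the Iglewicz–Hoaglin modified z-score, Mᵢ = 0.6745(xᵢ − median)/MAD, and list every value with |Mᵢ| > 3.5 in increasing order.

|Mᵢ| > 3.5 ⇔ |xᵢ − 24.50| > 3.5·5.20/0.6745 = 26.98.
So outliers lie outside [-2.48, 51.48].
55.1: M = 3.97 → outlier.

55.1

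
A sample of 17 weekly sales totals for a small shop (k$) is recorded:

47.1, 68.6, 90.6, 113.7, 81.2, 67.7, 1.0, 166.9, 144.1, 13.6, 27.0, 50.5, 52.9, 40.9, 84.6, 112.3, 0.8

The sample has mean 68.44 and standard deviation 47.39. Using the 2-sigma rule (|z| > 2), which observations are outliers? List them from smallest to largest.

Cutoffs at x̄ ± 2s: 68.44 ± 2·47.39 = [-26.34, 163.22].
166.9: z = 2.08, |z| > 2 → outlier.
Every other value lies within [-26.34, 163.22].

166.9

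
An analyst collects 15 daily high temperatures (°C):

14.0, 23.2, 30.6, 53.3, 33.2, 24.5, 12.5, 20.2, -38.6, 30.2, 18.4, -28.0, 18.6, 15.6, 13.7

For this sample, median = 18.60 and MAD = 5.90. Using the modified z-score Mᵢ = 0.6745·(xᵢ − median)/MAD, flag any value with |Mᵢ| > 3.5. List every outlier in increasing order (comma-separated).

|Mᵢ| > 3.5 ⇔ |xᵢ − 18.60| > 3.5·5.90/0.6745 = 30.62.
So outliers lie outside [-12.02, 49.22].
-38.6: M = -6.54 → outlier.
-28.0: M = -5.33 → outlier.
53.3: M = 3.97 → outlier.

-38.6, -28.0, 53.3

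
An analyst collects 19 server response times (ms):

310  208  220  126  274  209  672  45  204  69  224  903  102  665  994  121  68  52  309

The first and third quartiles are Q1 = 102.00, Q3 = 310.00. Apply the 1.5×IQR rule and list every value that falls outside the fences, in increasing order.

IQR = Q3 − Q1 = 310.00 − 102.00 = 208.00.
Lower fence = Q1 − 1.5·IQR = 102.00 − 312.00 = -210.00.
Upper fence = Q3 + 1.5·IQR = 310.00 + 312.00 = 622.00.
665 > 622.00 → outlier.
672 > 622.00 → outlier.
903 > 622.00 → outlier.
994 > 622.00 → outlier.
All remaining values lie within [-210.00, 622.00].

665, 672, 903, 994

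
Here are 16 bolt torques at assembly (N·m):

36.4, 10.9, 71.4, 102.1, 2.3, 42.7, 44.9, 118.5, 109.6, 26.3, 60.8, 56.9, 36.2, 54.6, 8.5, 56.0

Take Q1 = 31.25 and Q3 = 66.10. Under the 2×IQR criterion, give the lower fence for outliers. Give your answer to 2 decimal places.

IQR = Q3 − Q1 = 66.10 − 31.25 = 34.85.
Lower fence = Q1 − 2·IQR = 31.25 − 69.70 = -38.45.
Upper fence = Q3 + 2·IQR = 66.10 + 69.70 = 135.80.

-38.45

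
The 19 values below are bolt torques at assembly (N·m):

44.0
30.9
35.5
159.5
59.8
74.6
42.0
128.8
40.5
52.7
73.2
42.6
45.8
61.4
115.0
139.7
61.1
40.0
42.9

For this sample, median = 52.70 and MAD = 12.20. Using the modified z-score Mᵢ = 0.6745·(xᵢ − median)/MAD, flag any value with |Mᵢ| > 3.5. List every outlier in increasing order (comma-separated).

128.8, 139.7, 159.5

|Mᵢ| > 3.5 ⇔ |xᵢ − 52.70| > 3.5·12.20/0.6745 = 63.31.
So outliers lie outside [-10.61, 116.01].
128.8: M = 4.21 → outlier.
139.7: M = 4.81 → outlier.
159.5: M = 5.90 → outlier.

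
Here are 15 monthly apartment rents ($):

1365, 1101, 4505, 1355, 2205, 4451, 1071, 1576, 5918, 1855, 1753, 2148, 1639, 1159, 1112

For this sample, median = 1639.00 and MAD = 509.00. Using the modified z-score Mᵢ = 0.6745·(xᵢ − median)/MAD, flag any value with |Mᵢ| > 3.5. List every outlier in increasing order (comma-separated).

|Mᵢ| > 3.5 ⇔ |xᵢ − 1639.00| > 3.5·509.00/0.6745 = 2641.22.
So outliers lie outside [-1002.22, 4280.22].
4451: M = 3.73 → outlier.
4505: M = 3.80 → outlier.
5918: M = 5.67 → outlier.

4451, 4505, 5918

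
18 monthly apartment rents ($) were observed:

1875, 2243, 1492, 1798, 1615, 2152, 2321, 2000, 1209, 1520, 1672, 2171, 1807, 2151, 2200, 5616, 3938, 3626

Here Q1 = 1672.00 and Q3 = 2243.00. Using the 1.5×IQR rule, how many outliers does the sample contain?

3

IQR = 571.00; fences at 1672.00 − 856.50 = 815.50 and 2243.00 + 856.50 = 3099.50.
Outside the cutoffs: 3626, 3938, 5616.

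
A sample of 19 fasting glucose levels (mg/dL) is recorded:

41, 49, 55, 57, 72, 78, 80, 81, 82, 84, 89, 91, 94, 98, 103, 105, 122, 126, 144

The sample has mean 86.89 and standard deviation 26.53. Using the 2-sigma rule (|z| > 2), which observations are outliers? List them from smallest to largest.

144

Cutoffs at x̄ ± 2s: 86.89 ± 2·26.53 = [33.83, 139.95].
144: z = 2.15, |z| > 2 → outlier.
Every other value lies within [33.83, 139.95].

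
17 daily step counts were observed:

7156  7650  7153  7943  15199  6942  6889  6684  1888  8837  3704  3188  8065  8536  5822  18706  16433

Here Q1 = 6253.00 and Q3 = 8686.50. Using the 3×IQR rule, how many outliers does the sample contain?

IQR = 2433.50; fences at 6253.00 − 7300.50 = -1047.50 and 8686.50 + 7300.50 = 15987.00.
Outside the cutoffs: 16433, 18706.

2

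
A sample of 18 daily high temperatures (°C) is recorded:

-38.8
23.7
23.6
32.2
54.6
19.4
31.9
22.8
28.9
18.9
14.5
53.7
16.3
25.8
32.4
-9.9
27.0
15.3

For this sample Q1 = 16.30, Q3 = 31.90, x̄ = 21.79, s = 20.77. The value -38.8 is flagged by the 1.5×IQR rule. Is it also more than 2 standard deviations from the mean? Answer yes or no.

z = (-38.8 − 21.79) / 20.77 = -2.92.
|z| = 2.92 > 2.

yes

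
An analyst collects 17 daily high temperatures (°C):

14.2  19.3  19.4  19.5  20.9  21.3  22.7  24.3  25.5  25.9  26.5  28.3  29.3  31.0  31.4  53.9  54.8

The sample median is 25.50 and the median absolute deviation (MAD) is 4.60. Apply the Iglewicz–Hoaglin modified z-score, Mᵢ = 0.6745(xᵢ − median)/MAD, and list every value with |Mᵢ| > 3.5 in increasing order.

53.9, 54.8

|Mᵢ| > 3.5 ⇔ |xᵢ − 25.50| > 3.5·4.60/0.6745 = 23.87.
So outliers lie outside [1.63, 49.37].
53.9: M = 4.16 → outlier.
54.8: M = 4.30 → outlier.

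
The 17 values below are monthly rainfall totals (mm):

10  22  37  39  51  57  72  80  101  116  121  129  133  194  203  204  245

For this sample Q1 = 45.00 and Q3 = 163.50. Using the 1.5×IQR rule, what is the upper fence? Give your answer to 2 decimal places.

IQR = Q3 − Q1 = 163.50 − 45.00 = 118.50.
Lower fence = Q1 − 1.5·IQR = 45.00 − 177.75 = -132.75.
Upper fence = Q3 + 1.5·IQR = 163.50 + 177.75 = 341.25.

341.25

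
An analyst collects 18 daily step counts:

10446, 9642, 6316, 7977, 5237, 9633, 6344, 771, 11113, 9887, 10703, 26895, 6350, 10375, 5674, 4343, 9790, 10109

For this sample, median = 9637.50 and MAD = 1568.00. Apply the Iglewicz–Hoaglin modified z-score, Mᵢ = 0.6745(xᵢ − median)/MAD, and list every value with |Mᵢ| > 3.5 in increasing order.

771, 26895

|Mᵢ| > 3.5 ⇔ |xᵢ − 9637.50| > 3.5·1568.00/0.6745 = 8136.40.
So outliers lie outside [1501.10, 17773.90].
771: M = -3.81 → outlier.
26895: M = 7.42 → outlier.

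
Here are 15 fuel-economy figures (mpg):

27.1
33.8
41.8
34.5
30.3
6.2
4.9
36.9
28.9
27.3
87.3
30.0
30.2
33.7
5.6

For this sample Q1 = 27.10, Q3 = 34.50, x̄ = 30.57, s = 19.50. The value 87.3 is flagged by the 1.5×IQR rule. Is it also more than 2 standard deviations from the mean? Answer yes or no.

z = (87.3 − 30.57) / 19.50 = 2.91.
|z| = 2.91 > 2.

yes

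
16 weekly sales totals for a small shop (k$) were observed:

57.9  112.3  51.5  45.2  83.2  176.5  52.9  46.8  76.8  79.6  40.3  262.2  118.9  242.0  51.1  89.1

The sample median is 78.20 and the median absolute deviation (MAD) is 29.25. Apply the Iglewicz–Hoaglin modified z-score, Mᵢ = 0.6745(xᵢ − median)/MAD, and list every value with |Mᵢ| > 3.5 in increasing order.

|Mᵢ| > 3.5 ⇔ |xᵢ − 78.20| > 3.5·29.25/0.6745 = 151.78.
So outliers lie outside [-73.58, 229.98].
242.0: M = 3.78 → outlier.
262.2: M = 4.24 → outlier.

242.0, 262.2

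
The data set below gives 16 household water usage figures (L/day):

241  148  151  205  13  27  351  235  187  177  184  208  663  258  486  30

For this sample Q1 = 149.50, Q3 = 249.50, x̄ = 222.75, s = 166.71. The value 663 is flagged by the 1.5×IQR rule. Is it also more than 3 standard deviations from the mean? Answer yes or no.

no

z = (663 − 222.75) / 166.71 = 2.64.
|z| = 2.64 ≤ 3.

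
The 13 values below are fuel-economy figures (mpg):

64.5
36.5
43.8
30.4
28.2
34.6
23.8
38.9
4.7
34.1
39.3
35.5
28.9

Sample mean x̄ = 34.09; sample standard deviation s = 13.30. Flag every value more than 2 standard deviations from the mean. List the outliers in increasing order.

Cutoffs at x̄ ± 2s: 34.09 ± 2·13.30 = [7.49, 60.69].
4.7: z = -2.21, |z| > 2 → outlier.
64.5: z = 2.29, |z| > 2 → outlier.
Every other value lies within [7.49, 60.69].

4.7, 64.5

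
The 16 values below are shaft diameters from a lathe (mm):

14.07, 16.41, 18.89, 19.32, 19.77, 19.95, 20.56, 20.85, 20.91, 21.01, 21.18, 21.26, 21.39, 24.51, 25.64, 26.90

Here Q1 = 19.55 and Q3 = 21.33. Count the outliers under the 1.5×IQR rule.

5

IQR = 1.78; fences at 19.55 − 2.67 = 16.88 and 21.33 + 2.67 = 24.00.
Outside the cutoffs: 14.07, 16.41, 24.51, 25.64, 26.90.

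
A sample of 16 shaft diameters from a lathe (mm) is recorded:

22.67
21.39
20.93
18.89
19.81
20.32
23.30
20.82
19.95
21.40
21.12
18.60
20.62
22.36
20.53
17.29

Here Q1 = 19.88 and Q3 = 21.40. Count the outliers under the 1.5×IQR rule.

1

IQR = 1.52; fences at 19.88 − 2.28 = 17.60 and 21.40 + 2.28 = 23.68.
Outside the cutoffs: 17.29.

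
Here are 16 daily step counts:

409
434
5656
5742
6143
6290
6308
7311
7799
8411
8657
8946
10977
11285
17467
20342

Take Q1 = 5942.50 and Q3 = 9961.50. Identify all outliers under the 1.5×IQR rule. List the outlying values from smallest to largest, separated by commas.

17467, 20342

IQR = Q3 − Q1 = 9961.50 − 5942.50 = 4019.00.
Lower fence = Q1 − 1.5·IQR = 5942.50 − 6028.50 = -86.00.
Upper fence = Q3 + 1.5·IQR = 9961.50 + 6028.50 = 15990.00.
17467 > 15990.00 → outlier.
20342 > 15990.00 → outlier.
All remaining values lie within [-86.00, 15990.00].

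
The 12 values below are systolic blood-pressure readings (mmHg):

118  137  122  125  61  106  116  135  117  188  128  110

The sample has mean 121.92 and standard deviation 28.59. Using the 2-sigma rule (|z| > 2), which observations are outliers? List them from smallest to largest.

61, 188

Cutoffs at x̄ ± 2s: 121.92 ± 2·28.59 = [64.74, 179.10].
61: z = -2.13, |z| > 2 → outlier.
188: z = 2.31, |z| > 2 → outlier.
Every other value lies within [64.74, 179.10].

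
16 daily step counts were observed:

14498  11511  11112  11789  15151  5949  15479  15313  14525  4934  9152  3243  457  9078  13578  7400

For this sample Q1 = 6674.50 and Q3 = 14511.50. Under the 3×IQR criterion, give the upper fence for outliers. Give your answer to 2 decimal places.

IQR = Q3 − Q1 = 14511.50 − 6674.50 = 7837.00.
Lower fence = Q1 − 3·IQR = 6674.50 − 23511.00 = -16836.50.
Upper fence = Q3 + 3·IQR = 14511.50 + 23511.00 = 38022.50.

38022.50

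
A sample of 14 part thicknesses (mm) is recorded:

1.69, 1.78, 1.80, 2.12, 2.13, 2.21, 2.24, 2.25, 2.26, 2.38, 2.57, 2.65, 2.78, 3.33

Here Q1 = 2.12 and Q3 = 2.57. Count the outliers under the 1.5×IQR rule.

IQR = 0.45; fences at 2.12 − 0.675 = 1.445 and 2.57 + 0.675 = 3.245.
Outside the cutoffs: 3.33.

1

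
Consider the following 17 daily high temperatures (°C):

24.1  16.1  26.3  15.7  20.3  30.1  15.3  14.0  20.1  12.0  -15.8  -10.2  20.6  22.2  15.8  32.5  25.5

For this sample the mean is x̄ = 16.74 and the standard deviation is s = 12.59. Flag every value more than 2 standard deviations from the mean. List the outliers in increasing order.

Cutoffs at x̄ ± 2s: 16.74 ± 2·12.59 = [-8.44, 41.92].
-15.8: z = -2.58, |z| > 2 → outlier.
-10.2: z = -2.14, |z| > 2 → outlier.
Every other value lies within [-8.44, 41.92].

-15.8, -10.2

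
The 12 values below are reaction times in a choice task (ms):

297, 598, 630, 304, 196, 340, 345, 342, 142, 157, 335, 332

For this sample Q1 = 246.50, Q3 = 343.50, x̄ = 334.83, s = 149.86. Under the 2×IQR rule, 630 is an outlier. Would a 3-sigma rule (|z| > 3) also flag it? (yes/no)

no

z = (630 − 334.83) / 149.86 = 1.97.
|z| = 1.97 ≤ 3.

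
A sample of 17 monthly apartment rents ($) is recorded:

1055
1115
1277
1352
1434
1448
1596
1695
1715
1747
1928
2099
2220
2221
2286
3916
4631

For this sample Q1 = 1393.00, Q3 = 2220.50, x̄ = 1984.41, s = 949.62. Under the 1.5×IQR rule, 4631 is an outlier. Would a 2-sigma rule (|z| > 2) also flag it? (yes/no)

z = (4631 − 1984.41) / 949.62 = 2.79.
|z| = 2.79 > 2.

yes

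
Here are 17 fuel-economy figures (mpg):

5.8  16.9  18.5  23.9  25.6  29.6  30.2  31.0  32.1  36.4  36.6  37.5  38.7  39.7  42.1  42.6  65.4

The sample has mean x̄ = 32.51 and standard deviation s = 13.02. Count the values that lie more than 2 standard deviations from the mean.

Cutoffs: x̄ ± 2s = [6.47, 58.55].
Outside the cutoffs: 5.8, 65.4.

2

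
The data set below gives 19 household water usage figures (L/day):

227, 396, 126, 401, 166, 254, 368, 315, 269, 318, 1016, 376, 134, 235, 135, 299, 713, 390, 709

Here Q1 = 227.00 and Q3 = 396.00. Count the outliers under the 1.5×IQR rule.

IQR = 169.00; fences at 227.00 − 253.50 = -26.50 and 396.00 + 253.50 = 649.50.
Outside the cutoffs: 709, 713, 1016.

3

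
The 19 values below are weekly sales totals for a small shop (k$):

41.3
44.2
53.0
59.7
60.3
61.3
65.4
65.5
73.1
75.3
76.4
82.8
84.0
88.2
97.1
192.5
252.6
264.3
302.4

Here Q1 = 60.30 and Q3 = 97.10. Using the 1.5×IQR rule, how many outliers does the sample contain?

4

IQR = 36.80; fences at 60.30 − 55.20 = 5.10 and 97.10 + 55.20 = 152.30.
Outside the cutoffs: 192.5, 252.6, 264.3, 302.4.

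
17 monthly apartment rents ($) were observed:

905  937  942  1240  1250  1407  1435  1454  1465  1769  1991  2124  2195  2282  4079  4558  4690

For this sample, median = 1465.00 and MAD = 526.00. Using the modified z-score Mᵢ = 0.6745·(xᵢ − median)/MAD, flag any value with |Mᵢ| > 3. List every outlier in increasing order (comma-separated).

4079, 4558, 4690

|Mᵢ| > 3 ⇔ |xᵢ − 1465.00| > 3·526.00/0.6745 = 2339.51.
So outliers lie outside [-874.51, 3804.51].
4079: M = 3.35 → outlier.
4558: M = 3.97 → outlier.
4690: M = 4.14 → outlier.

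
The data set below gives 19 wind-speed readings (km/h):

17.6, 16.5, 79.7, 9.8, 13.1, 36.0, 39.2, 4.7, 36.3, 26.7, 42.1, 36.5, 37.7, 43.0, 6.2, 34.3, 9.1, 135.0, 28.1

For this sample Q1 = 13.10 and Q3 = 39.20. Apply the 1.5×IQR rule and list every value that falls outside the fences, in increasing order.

IQR = Q3 − Q1 = 39.20 − 13.10 = 26.10.
Lower fence = Q1 − 1.5·IQR = 13.10 − 39.15 = -26.05.
Upper fence = Q3 + 1.5·IQR = 39.20 + 39.15 = 78.35.
79.7 > 78.35 → outlier.
135.0 > 78.35 → outlier.
All remaining values lie within [-26.05, 78.35].

79.7, 135.0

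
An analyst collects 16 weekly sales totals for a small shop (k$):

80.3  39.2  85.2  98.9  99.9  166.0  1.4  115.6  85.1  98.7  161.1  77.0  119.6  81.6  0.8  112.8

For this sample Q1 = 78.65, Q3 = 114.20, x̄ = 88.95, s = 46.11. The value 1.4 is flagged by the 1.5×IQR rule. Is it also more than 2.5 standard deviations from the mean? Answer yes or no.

z = (1.4 − 88.95) / 46.11 = -1.90.
|z| = 1.90 ≤ 2.5.

no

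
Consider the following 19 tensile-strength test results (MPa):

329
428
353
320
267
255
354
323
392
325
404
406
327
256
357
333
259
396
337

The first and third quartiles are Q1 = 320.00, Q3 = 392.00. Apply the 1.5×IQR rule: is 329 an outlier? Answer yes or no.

IQR = Q3 − Q1 = 392.00 − 320.00 = 72.00.
Lower fence = Q1 − 1.5·IQR = 320.00 − 108.00 = 212.00.
Upper fence = Q3 + 1.5·IQR = 392.00 + 108.00 = 500.00.
329 lies within [212.00, 500.00].

no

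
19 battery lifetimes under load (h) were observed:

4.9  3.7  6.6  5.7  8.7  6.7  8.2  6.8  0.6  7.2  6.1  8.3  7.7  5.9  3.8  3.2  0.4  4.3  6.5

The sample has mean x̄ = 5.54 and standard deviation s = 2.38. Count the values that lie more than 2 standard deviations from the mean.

Cutoffs: x̄ ± 2s = [0.78, 10.30].
Outside the cutoffs: 0.4, 0.6.

2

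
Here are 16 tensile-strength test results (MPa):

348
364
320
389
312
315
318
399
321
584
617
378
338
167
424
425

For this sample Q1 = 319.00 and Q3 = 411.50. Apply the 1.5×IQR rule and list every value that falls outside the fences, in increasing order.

IQR = Q3 − Q1 = 411.50 − 319.00 = 92.50.
Lower fence = Q1 − 1.5·IQR = 319.00 − 138.75 = 180.25.
Upper fence = Q3 + 1.5·IQR = 411.50 + 138.75 = 550.25.
167 < 180.25 → outlier.
584 > 550.25 → outlier.
617 > 550.25 → outlier.
All remaining values lie within [180.25, 550.25].

167, 584, 617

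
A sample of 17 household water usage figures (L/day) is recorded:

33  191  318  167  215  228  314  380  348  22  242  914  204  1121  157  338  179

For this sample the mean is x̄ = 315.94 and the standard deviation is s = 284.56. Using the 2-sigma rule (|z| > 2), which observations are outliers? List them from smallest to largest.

914, 1121

Cutoffs at x̄ ± 2s: 315.94 ± 2·284.56 = [-253.18, 885.06].
914: z = 2.10, |z| > 2 → outlier.
1121: z = 2.83, |z| > 2 → outlier.
Every other value lies within [-253.18, 885.06].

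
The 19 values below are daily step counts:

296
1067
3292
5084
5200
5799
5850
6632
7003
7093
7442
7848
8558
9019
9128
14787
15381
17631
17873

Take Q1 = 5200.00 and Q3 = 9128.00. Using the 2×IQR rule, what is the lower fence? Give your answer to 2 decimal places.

-2656.00

IQR = Q3 − Q1 = 9128.00 − 5200.00 = 3928.00.
Lower fence = Q1 − 2·IQR = 5200.00 − 7856.00 = -2656.00.
Upper fence = Q3 + 2·IQR = 9128.00 + 7856.00 = 16984.00.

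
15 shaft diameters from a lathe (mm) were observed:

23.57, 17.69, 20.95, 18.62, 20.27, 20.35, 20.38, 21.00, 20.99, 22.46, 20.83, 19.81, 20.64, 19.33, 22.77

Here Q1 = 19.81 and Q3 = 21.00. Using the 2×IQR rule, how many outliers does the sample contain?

IQR = 1.19; fences at 19.81 − 2.38 = 17.43 and 21.00 + 2.38 = 23.38.
Outside the cutoffs: 23.57.

1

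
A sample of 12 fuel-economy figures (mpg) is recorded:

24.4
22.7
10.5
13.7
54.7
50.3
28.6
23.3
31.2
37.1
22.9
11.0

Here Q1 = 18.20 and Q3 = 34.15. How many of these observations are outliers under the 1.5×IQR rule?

0

IQR = 15.95; fences at 18.20 − 23.925 = -5.725 and 34.15 + 23.925 = 58.075.
Every value lies within the cutoffs.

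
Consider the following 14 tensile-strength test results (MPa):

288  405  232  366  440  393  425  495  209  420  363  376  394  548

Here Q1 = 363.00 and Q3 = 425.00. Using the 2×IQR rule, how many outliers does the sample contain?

IQR = 62.00; fences at 363.00 − 124.00 = 239.00 and 425.00 + 124.00 = 549.00.
Outside the cutoffs: 209, 232.

2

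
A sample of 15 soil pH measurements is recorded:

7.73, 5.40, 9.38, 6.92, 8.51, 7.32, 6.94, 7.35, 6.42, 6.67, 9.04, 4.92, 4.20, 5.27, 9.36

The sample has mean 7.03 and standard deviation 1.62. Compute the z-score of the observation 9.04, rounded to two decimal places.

z = (9.04 − 7.03) / 1.62 = 1.24.

1.24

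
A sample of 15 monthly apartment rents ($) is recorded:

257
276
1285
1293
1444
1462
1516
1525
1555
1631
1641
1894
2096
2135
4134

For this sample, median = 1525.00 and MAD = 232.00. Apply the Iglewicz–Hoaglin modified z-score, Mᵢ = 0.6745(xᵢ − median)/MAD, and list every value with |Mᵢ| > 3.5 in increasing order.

257, 276, 4134

|Mᵢ| > 3.5 ⇔ |xᵢ − 1525.00| > 3.5·232.00/0.6745 = 1203.85.
So outliers lie outside [321.15, 2728.85].
257: M = -3.69 → outlier.
276: M = -3.63 → outlier.
4134: M = 7.59 → outlier.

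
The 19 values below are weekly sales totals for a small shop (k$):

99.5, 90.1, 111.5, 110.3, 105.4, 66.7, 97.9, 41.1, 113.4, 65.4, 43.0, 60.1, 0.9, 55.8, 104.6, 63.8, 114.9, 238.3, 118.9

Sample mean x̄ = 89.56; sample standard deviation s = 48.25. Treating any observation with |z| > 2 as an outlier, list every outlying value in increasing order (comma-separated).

Cutoffs at x̄ ± 2s: 89.56 ± 2·48.25 = [-6.94, 186.06].
238.3: z = 3.08, |z| > 2 → outlier.
Every other value lies within [-6.94, 186.06].

238.3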